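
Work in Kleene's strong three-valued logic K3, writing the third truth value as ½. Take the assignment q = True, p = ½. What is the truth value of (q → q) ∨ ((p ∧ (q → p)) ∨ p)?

True

q → q = True → True = True
q → p = True → ½ = ½  [¬True ∨ ½]
p ∧ (q → p) = ½ ∧ ½ = ½
(p ∧ (q → p)) ∨ p = ½ ∨ ½ = ½
(q → q) ∨ ((p ∧ (q → p)) ∨ p) = True ∨ ½ = True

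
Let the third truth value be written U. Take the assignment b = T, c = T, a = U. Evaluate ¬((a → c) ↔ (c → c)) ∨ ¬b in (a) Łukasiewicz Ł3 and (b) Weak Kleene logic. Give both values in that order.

In Łukasiewicz Ł3: a → c = U → T = T  [min(1, 1−½+1)]
c → c = T → T = T
(a → c) ↔ (c → c) = T ↔ T = T
¬((a → c) ↔ (c → c)) = ¬T = F
¬b = ¬T = F
¬((a → c) ↔ (c → c)) ∨ ¬b = F ∨ F = F
In Weak Kleene logic: a → c = U → T = U  [any arg is the third value ⇒ result is the third value]
c → c = T → T = T
(a → c) ↔ (c → c) = U ↔ T = U
¬((a → c) ↔ (c → c)) = ¬U = U
¬b = ¬T = F
¬((a → c) ↔ (c → c)) ∨ ¬b = U ∨ F = U
They differ because Łukasiewicz Ł3 and Weak Kleene logic treat U differently under the binary connectives.

F; U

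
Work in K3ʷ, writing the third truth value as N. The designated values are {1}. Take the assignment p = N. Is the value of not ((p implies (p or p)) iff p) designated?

No

p or p = N or N = N
p implies (p or p) = N implies N = N  [any arg is the third value ⇒ result is the third value]
(p implies (p or p)) iff p = N iff N = N
not ((p implies (p or p)) iff p) = not N = N
N ∉ {1}.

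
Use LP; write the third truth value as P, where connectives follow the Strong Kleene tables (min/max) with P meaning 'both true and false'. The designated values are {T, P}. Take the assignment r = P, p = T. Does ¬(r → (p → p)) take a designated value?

p → p = T → T = T
r → (p → p) = P → T = T  [¬P ∨ T]
¬(r → (p → p)) = ¬T = F
F ∉ {T, P}.

No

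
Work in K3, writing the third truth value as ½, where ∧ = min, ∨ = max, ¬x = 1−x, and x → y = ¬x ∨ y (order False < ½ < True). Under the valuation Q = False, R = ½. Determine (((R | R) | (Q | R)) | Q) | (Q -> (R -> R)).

R | R = ½ | ½ = ½
Q | R = False | ½ = ½
(R | R) | (Q | R) = ½ | ½ = ½
((R | R) | (Q | R)) | Q = ½ | False = ½
R -> R = ½ -> ½ = ½  [~½ | ½]
Q -> (R -> R) = False -> ½ = True
(((R | R) | (Q | R)) | Q) | (Q -> (R -> R)) = ½ | True = True

True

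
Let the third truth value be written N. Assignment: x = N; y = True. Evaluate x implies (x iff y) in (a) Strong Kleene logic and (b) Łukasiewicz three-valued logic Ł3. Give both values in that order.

N; True

In Strong Kleene logic: x iff y = N iff True = N
x implies (x iff y) = N implies N = N  [not N or N]
In Łukasiewicz three-valued logic Ł3: x iff y = N iff True = N
x implies (x iff y) = N implies N = True
They differ because Strong Kleene logic and Łukasiewicz three-valued logic Ł3 treat N differently under implication.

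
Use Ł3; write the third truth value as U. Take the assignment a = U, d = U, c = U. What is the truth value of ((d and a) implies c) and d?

U

d and a = U and U = U
(d and a) implies c = U implies U = T  [min(1, 1−½+½)]
((d and a) implies c) and d = T and U = U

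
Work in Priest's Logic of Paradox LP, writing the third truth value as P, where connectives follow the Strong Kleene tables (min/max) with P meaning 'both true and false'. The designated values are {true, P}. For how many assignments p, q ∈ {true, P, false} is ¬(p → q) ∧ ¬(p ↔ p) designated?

Designated under: (p=P, q=P); (p=P, q=false).

2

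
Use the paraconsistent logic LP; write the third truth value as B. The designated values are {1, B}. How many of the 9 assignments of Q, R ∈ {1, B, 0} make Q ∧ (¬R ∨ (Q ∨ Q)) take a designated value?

Of the 9 assignments, 6 give a value in {1, B}.

6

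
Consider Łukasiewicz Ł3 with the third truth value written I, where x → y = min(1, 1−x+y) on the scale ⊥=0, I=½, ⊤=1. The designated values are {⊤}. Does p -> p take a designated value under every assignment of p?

Yes

Every assignment of p over {⊤, I, ⊥} gives a value in {⊤}.
In particular, with p=I: p -> p = ⊤.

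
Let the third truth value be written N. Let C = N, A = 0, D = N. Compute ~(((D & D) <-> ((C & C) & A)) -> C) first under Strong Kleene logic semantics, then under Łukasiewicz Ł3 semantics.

In Strong Kleene logic: D & D = N & N = N
C & C = N & N = N
(C & C) & A = N & 0 = 0
(D & D) <-> ((C & C) & A) = N <-> 0 = N
((D & D) <-> ((C & C) & A)) -> C = N -> N = N  [~N | N]
~(((D & D) <-> ((C & C) & A)) -> C) = ~N = N
In Łukasiewicz Ł3: D & D = N & N = N
C & C = N & N = N
(C & C) & A = N & 0 = 0
(D & D) <-> ((C & C) & A) = N <-> 0 = N  [1 − |½−0|]
((D & D) <-> ((C & C) & A)) -> C = N -> N = 1
~(((D & D) <-> ((C & C) & A)) -> C) = ~1 = 0
They differ because Strong Kleene logic and Łukasiewicz Ł3 treat N differently under implication.

N; 0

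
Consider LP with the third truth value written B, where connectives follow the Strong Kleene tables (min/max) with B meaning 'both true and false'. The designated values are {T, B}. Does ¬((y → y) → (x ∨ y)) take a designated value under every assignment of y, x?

No

Countermodel: y=T, x=T gives F, which is not designated.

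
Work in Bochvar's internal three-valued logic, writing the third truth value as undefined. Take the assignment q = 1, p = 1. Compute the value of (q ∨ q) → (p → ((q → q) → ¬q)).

q ∨ q = 1 ∨ 1 = 1
q → q = 1 → 1 = 1
¬q = ¬1 = 0
(q → q) → ¬q = 1 → 0 = 0
p → ((q → q) → ¬q) = 1 → 0 = 0
(q ∨ q) → (p → ((q → q) → ¬q)) = 1 → 0 = 0

0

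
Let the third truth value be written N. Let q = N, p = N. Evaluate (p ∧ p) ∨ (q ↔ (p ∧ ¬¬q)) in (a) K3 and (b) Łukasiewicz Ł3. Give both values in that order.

N; true

In K3: p ∧ p = N ∧ N = N
¬q = ¬N = N
¬¬q = ¬N = N
p ∧ ¬¬q = N ∧ N = N
q ↔ (p ∧ ¬¬q) = N ↔ N = N
(p ∧ p) ∨ (q ↔ (p ∧ ¬¬q)) = N ∨ N = N
In Łukasiewicz Ł3: p ∧ p = N ∧ N = N
¬q = ¬N = N
¬¬q = ¬N = N
p ∧ ¬¬q = N ∧ N = N
q ↔ (p ∧ ¬¬q) = N ↔ N = true
(p ∧ p) ∨ (q ↔ (p ∧ ¬¬q)) = N ∨ true = true
They differ because K3 and Łukasiewicz Ł3 treat N differently under implication.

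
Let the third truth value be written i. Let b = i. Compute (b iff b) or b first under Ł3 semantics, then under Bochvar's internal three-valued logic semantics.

1; i

In Ł3: b iff b = i iff i = 1  [1 − |½−½|]
(b iff b) or b = 1 or i = 1
In Bochvar's internal three-valued logic: b iff b = i iff i = i
(b iff b) or b = i or i = i
They differ because Ł3 and Bochvar's internal three-valued logic treat i differently under the binary connectives.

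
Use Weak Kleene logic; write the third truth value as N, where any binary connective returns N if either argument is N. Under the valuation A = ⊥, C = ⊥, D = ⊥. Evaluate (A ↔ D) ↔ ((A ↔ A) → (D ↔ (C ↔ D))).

⊥

A ↔ D = ⊥ ↔ ⊥ = ⊤
A ↔ A = ⊥ ↔ ⊥ = ⊤
C ↔ D = ⊥ ↔ ⊥ = ⊤
D ↔ (C ↔ D) = ⊥ ↔ ⊤ = ⊥
(A ↔ A) → (D ↔ (C ↔ D)) = ⊤ → ⊥ = ⊥
(A ↔ D) ↔ ((A ↔ A) → (D ↔ (C ↔ D))) = ⊤ ↔ ⊥ = ⊥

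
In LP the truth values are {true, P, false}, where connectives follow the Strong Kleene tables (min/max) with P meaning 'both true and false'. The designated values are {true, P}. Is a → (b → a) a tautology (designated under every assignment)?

Yes

Every assignment of a, b over {true, P, false} gives a value in {true, P}.
In particular, with a=P, b=P: a → (b → a) = P.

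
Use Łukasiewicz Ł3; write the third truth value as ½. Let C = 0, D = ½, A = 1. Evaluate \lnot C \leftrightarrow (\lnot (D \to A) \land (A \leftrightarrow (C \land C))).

\lnot C = \lnot 0 = 1
D \to A = ½ \to 1 = 1
\lnot (D \to A) = \lnot 1 = 0
C \land C = 0 \land 0 = 0
A \leftrightarrow (C \land C) = 1 \leftrightarrow 0 = 0
\lnot (D \to A) \land (A \leftrightarrow (C \land C)) = 0 \land 0 = 0
\lnot C \leftrightarrow (\lnot (D \to A) \land (A \leftrightarrow (C \land C))) = 1 \leftrightarrow 0 = 0

0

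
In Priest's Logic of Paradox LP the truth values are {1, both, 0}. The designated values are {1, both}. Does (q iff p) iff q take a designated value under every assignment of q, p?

No

Countermodel: q=1, p=0 gives 0, which is not designated.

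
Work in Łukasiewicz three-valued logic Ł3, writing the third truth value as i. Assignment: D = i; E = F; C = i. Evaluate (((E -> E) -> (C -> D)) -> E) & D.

F

E -> E = F -> F = T
C -> D = i -> i = T  [min(1, 1−½+½)]
(E -> E) -> (C -> D) = T -> T = T
((E -> E) -> (C -> D)) -> E = T -> F = F
(((E -> E) -> (C -> D)) -> E) & D = F & i = F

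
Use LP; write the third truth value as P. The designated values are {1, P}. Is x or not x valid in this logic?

Every assignment of x over {1, P, 0} gives a value in {1, P}.
In particular, with x=P: x or not x = P.

Yes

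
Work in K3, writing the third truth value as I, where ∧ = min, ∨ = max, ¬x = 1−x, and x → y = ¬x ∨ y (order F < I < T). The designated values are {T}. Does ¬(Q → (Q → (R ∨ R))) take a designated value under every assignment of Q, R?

Countermodel: Q=T, R=T gives F, which is not designated.

No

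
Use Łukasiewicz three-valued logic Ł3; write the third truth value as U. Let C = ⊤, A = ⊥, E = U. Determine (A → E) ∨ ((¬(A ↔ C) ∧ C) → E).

⊤

A → E = ⊥ → U = ⊤  [min(1, 1−0+½)]
A ↔ C = ⊥ ↔ ⊤ = ⊥
¬(A ↔ C) = ¬⊥ = ⊤
¬(A ↔ C) ∧ C = ⊤ ∧ ⊤ = ⊤
(¬(A ↔ C) ∧ C) → E = ⊤ → U = U
(A → E) ∨ ((¬(A ↔ C) ∧ C) → E) = ⊤ ∨ U = ⊤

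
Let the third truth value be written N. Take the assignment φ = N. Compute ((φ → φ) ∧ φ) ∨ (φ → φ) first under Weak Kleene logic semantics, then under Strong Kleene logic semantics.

In Weak Kleene logic: φ → φ = N → N = N  [any arg is the third value ⇒ result is the third value]
(φ → φ) ∧ φ = N ∧ N = N
φ → φ = N → N = N
((φ → φ) ∧ φ) ∨ (φ → φ) = N ∨ N = N
In Strong Kleene logic: φ → φ = N → N = N  [¬N ∨ N]
(φ → φ) ∧ φ = N ∧ N = N
φ → φ = N → N = N
((φ → φ) ∧ φ) ∨ (φ → φ) = N ∨ N = N

N; N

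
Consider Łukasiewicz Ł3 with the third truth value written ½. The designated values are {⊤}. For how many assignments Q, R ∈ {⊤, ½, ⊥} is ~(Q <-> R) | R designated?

Designated under: (Q=⊤, R=⊤); (Q=⊤, R=⊥); (Q=½, R=⊤); (Q=⊥, R=⊤).

4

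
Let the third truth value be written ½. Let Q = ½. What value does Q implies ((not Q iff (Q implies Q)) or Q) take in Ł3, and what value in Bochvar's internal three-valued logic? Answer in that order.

true; ½

In Ł3: not Q = not ½ = ½
Q implies Q = ½ implies ½ = true
not Q iff (Q implies Q) = ½ iff true = ½
(not Q iff (Q implies Q)) or Q = ½ or ½ = ½
Q implies ((not Q iff (Q implies Q)) or Q) = ½ implies ½ = true
In Bochvar's internal three-valued logic: not Q = not ½ = ½
Q implies Q = ½ implies ½ = ½
not Q iff (Q implies Q) = ½ iff ½ = ½
(not Q iff (Q implies Q)) or Q = ½ or ½ = ½
Q implies ((not Q iff (Q implies Q)) or Q) = ½ implies ½ = ½
They differ because Ł3 and Bochvar's internal three-valued logic treat ½ differently under the binary connectives.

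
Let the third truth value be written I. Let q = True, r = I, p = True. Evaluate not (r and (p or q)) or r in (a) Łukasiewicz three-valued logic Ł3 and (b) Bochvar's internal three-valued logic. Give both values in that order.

In Łukasiewicz three-valued logic Ł3: p or q = True or True = True
r and (p or q) = I and True = I
not (r and (p or q)) = not I = I
not (r and (p or q)) or r = I or I = I
In Bochvar's internal three-valued logic: p or q = True or True = True
r and (p or q) = I and True = I
not (r and (p or q)) = not I = I
not (r and (p or q)) or r = I or I = I

I; I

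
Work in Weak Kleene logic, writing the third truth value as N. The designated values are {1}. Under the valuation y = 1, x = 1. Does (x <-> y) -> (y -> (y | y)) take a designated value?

x <-> y = 1 <-> 1 = 1
y | y = 1 | 1 = 1
y -> (y | y) = 1 -> 1 = 1
(x <-> y) -> (y -> (y | y)) = 1 -> 1 = 1
1 ∈ {1}.

Yes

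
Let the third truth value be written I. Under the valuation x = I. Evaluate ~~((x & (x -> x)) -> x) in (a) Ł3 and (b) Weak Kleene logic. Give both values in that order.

true; I

In Ł3: x -> x = I -> I = true  [min(1, 1−½+½)]
x & (x -> x) = I & true = I
(x & (x -> x)) -> x = I -> I = true
~((x & (x -> x)) -> x) = ~true = false
~~((x & (x -> x)) -> x) = ~false = true
In Weak Kleene logic: x -> x = I -> I = I  [any arg is the third value ⇒ result is the third value]
x & (x -> x) = I & I = I
(x & (x -> x)) -> x = I -> I = I
~((x & (x -> x)) -> x) = ~I = I
~~((x & (x -> x)) -> x) = ~I = I
They differ because Ł3 and Weak Kleene logic treat I differently under the binary connectives.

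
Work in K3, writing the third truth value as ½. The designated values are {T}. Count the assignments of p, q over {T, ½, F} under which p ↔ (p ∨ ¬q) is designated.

Designated under: (p=T, q=T); (p=T, q=½); (p=T, q=F); (p=F, q=T).

4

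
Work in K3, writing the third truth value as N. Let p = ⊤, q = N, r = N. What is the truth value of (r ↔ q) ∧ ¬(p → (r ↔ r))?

r ↔ q = N ↔ N = N
r ↔ r = N ↔ N = N
p → (r ↔ r) = ⊤ → N = N  [¬⊤ ∨ N]
¬(p → (r ↔ r)) = ¬N = N
(r ↔ q) ∧ ¬(p → (r ↔ r)) = N ∧ N = N

N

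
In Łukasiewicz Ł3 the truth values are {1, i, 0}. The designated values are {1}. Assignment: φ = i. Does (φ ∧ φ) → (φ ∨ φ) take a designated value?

Yes

φ ∧ φ = i ∧ i = i
φ ∨ φ = i ∨ i = i
(φ ∧ φ) → (φ ∨ φ) = i → i = 1  [min(1, 1−½+½)]
1 ∈ {1}.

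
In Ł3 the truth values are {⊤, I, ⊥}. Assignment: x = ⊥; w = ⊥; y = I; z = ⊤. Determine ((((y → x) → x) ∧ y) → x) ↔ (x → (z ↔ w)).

I

y → x = I → ⊥ = I  [min(1, 1−½+0)]
(y → x) → x = I → ⊥ = I
((y → x) → x) ∧ y = I ∧ I = I
(((y → x) → x) ∧ y) → x = I → ⊥ = I
z ↔ w = ⊤ ↔ ⊥ = ⊥
x → (z ↔ w) = ⊥ → ⊥ = ⊤
((((y → x) → x) ∧ y) → x) ↔ (x → (z ↔ w)) = I ↔ ⊤ = I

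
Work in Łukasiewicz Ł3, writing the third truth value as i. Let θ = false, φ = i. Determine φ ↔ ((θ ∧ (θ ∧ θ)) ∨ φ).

θ ∧ θ = false ∧ false = false
θ ∧ (θ ∧ θ) = false ∧ false = false
(θ ∧ (θ ∧ θ)) ∨ φ = false ∨ i = i
φ ↔ ((θ ∧ (θ ∧ θ)) ∨ φ) = i ↔ i = true  [1 − |½−½|]

true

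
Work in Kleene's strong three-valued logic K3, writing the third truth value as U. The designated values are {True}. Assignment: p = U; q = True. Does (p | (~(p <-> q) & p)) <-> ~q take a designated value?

No

p <-> q = U <-> True = U
~(p <-> q) = ~U = U
~(p <-> q) & p = U & U = U
p | (~(p <-> q) & p) = U | U = U
~q = ~True = False
(p | (~(p <-> q) & p)) <-> ~q = U <-> False = U
U ∉ {True}.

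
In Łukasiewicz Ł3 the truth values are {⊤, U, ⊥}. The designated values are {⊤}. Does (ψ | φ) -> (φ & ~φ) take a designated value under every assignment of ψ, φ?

No

Countermodel: ψ=⊤, φ=⊤ gives ⊥, which is not designated.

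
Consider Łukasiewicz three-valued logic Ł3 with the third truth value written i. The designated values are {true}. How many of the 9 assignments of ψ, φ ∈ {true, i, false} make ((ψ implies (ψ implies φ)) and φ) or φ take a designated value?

Designated under: (ψ=true, φ=true); (ψ=i, φ=true); (ψ=false, φ=true).

3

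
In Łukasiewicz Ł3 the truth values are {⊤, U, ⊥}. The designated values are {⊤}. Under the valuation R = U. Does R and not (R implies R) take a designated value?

No

R implies R = U implies U = ⊤  [min(1, 1−½+½)]
not (R implies R) = not ⊤ = ⊥
R and not (R implies R) = U and ⊥ = ⊥
⊥ ∉ {⊤}.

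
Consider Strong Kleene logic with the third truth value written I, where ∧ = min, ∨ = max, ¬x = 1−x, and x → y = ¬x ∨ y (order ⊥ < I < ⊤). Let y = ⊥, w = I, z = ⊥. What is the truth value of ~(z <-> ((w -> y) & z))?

w -> y = I -> ⊥ = I
(w -> y) & z = I & ⊥ = ⊥
z <-> ((w -> y) & z) = ⊥ <-> ⊥ = ⊤
~(z <-> ((w -> y) & z)) = ~⊤ = ⊥

⊥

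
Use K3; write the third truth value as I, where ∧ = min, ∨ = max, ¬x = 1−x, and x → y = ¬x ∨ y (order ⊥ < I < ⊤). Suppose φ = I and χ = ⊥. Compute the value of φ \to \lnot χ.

⊤

\lnot χ = \lnot ⊥ = ⊤
φ \to \lnot χ = I \to ⊤ = ⊤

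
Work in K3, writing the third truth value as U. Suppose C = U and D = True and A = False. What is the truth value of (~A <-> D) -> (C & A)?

~A = ~False = True
~A <-> D = True <-> True = True
C & A = U & False = False
(~A <-> D) -> (C & A) = True -> False = False

False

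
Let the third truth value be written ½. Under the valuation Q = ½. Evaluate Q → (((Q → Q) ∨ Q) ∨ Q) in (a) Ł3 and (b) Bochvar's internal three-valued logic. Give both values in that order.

In Ł3: Q → Q = ½ → ½ = 1  [min(1, 1−½+½)]
(Q → Q) ∨ Q = 1 ∨ ½ = 1
((Q → Q) ∨ Q) ∨ Q = 1 ∨ ½ = 1
Q → (((Q → Q) ∨ Q) ∨ Q) = ½ → 1 = 1
In Bochvar's internal three-valued logic: Q → Q = ½ → ½ = ½  [any arg is the third value ⇒ result is the third value]
(Q → Q) ∨ Q = ½ ∨ ½ = ½
((Q → Q) ∨ Q) ∨ Q = ½ ∨ ½ = ½
Q → (((Q → Q) ∨ Q) ∨ Q) = ½ → ½ = ½
They differ because Ł3 and Bochvar's internal three-valued logic treat ½ differently under the binary connectives.

1; ½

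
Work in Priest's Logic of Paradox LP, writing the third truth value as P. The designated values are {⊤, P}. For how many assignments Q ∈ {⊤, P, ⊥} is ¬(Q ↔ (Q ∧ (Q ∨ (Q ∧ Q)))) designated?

1

Q=⊤: ⊥ ·
Q=P: P ✓
Q=⊥: ⊥ ·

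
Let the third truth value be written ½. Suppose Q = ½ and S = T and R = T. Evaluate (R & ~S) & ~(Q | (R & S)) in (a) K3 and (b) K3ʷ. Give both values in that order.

F; ½

In K3: ~S = ~T = F
R & ~S = T & F = F
R & S = T & T = T
Q | (R & S) = ½ | T = T
~(Q | (R & S)) = ~T = F
(R & ~S) & ~(Q | (R & S)) = F & F = F
In K3ʷ: ~S = ~T = F
R & ~S = T & F = F
R & S = T & T = T
Q | (R & S) = ½ | T = ½
~(Q | (R & S)) = ~½ = ½
(R & ~S) & ~(Q | (R & S)) = F & ½ = ½
They differ because K3 and K3ʷ treat ½ differently under the binary connectives.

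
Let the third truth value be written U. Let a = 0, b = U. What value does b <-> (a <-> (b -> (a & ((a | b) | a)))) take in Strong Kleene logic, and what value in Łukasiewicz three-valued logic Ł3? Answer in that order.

In Strong Kleene logic: a | b = 0 | U = U
(a | b) | a = U | 0 = U
a & ((a | b) | a) = 0 & U = 0
b -> (a & ((a | b) | a)) = U -> 0 = U  [~U | 0]
a <-> (b -> (a & ((a | b) | a))) = 0 <-> U = U
b <-> (a <-> (b -> (a & ((a | b) | a)))) = U <-> U = U
In Łukasiewicz three-valued logic Ł3: a | b = 0 | U = U
(a | b) | a = U | 0 = U
a & ((a | b) | a) = 0 & U = 0
b -> (a & ((a | b) | a)) = U -> 0 = U
a <-> (b -> (a & ((a | b) | a))) = 0 <-> U = U
b <-> (a <-> (b -> (a & ((a | b) | a)))) = U <-> U = 1
They differ because Strong Kleene logic and Łukasiewicz three-valued logic Ł3 treat U differently under implication.

U; 1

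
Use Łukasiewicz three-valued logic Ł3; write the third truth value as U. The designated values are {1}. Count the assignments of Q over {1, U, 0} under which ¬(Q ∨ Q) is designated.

Q=1: 0 ·
Q=U: U ·
Q=0: 1 ✓

1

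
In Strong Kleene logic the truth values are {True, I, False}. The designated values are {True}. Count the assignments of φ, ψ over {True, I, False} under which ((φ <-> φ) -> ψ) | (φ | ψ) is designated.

Of the 9 assignments, 5 give a value in {True}.

5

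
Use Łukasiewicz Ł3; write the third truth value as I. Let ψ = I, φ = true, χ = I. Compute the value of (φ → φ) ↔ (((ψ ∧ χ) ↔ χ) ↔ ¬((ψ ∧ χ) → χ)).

false

φ → φ = true → true = true
ψ ∧ χ = I ∧ I = I
(ψ ∧ χ) ↔ χ = I ↔ I = true  [1 − |½−½|]
ψ ∧ χ = I ∧ I = I
(ψ ∧ χ) → χ = I → I = true
¬((ψ ∧ χ) → χ) = ¬true = false
((ψ ∧ χ) ↔ χ) ↔ ¬((ψ ∧ χ) → χ) = true ↔ false = false
(φ → φ) ↔ (((ψ ∧ χ) ↔ χ) ↔ ¬((ψ ∧ χ) → χ)) = true ↔ false = false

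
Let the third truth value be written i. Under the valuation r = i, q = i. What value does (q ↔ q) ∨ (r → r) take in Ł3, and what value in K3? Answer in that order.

true; i

In Ł3: q ↔ q = i ↔ i = true
r → r = i → i = true
(q ↔ q) ∨ (r → r) = true ∨ true = true
In K3: q ↔ q = i ↔ i = i
r → r = i → i = i  [¬i ∨ i]
(q ↔ q) ∨ (r → r) = i ∨ i = i
They differ because Ł3 and K3 treat i differently under implication.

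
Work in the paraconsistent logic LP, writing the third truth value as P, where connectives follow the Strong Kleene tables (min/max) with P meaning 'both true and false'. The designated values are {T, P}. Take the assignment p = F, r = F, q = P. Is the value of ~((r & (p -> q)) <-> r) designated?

p -> q = F -> P = T
r & (p -> q) = F & T = F
(r & (p -> q)) <-> r = F <-> F = T
~((r & (p -> q)) <-> r) = ~T = F
F ∉ {T, P}.

No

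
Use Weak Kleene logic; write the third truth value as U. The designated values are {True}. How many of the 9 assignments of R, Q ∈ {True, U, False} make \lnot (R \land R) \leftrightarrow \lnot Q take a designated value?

2

Designated under: (R=True, Q=True); (R=False, Q=False).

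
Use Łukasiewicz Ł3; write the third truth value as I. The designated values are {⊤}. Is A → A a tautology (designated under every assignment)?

Every assignment of A over {⊤, I, ⊥} gives a value in {⊤}.
In particular, with A=I: A → A = ⊤.

Yes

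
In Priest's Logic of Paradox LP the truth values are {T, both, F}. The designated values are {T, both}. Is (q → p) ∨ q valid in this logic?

Yes

Every assignment of q, p over {T, both, F} gives a value in {T, both}.
In particular, with q=both, p=both: (q → p) ∨ q = both.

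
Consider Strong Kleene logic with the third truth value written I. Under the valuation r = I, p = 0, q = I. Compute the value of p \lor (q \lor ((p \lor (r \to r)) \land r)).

r \to r = I \to I = I  [\lnot I \lor I]
p \lor (r \to r) = 0 \lor I = I
(p \lor (r \to r)) \land r = I \land I = I
q \lor ((p \lor (r \to r)) \land r) = I \lor I = I
p \lor (q \lor ((p \lor (r \to r)) \land r)) = 0 \lor I = I

I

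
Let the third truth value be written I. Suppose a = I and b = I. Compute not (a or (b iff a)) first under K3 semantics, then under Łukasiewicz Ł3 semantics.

In K3: b iff a = I iff I = I
a or (b iff a) = I or I = I
not (a or (b iff a)) = not I = I
In Łukasiewicz Ł3: b iff a = I iff I = ⊤  [1 − |½−½|]
a or (b iff a) = I or ⊤ = ⊤
not (a or (b iff a)) = not ⊤ = ⊥
They differ because K3 and Łukasiewicz Ł3 treat I differently under implication.

I; ⊥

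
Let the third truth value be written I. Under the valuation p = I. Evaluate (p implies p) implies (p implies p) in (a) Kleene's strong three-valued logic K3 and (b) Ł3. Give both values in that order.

I; ⊤

In Kleene's strong three-valued logic K3: p implies p = I implies I = I  [not I or I]
p implies p = I implies I = I
(p implies p) implies (p implies p) = I implies I = I
In Ł3: p implies p = I implies I = ⊤  [min(1, 1−½+½)]
p implies p = I implies I = ⊤
(p implies p) implies (p implies p) = ⊤ implies ⊤ = ⊤
They differ because Kleene's strong three-valued logic K3 and Ł3 treat I differently under implication.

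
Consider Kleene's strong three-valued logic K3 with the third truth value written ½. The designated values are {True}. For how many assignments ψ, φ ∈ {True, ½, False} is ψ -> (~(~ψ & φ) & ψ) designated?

Of the 9 assignments, 6 give a value in {True}.

6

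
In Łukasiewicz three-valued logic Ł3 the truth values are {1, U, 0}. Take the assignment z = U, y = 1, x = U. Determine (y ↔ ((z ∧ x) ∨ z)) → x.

1

z ∧ x = U ∧ U = U
(z ∧ x) ∨ z = U ∨ U = U
y ↔ ((z ∧ x) ∨ z) = 1 ↔ U = U  [1 − |1−½|]
(y ↔ ((z ∧ x) ∨ z)) → x = U → U = 1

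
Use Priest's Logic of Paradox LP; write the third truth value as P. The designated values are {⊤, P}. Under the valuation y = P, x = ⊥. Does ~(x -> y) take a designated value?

No

x -> y = ⊥ -> P = ⊤  [~⊥ | P]
~(x -> y) = ~⊤ = ⊥
⊥ ∉ {⊤, P}.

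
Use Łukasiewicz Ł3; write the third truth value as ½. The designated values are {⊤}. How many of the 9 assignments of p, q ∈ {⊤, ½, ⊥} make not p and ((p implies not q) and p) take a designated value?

Of the 9 assignments, 0 give a value in {⊤}.

0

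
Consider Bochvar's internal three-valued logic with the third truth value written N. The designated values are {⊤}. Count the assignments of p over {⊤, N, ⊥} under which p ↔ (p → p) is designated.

1

p=⊤: ⊤ ✓
p=N: N ·
p=⊥: ⊥ ·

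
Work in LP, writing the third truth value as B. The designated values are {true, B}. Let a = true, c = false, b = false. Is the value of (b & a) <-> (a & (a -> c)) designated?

b & a = false & true = false
a -> c = true -> false = false
a & (a -> c) = true & false = false
(b & a) <-> (a & (a -> c)) = false <-> false = true
true ∈ {true, B}.

Yes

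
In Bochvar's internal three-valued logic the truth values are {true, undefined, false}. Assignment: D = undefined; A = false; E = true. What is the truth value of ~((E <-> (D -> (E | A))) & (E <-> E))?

undefined

E | A = true | false = true
D -> (E | A) = undefined -> true = undefined  [any arg is the third value ⇒ result is the third value]
E <-> (D -> (E | A)) = true <-> undefined = undefined
E <-> E = true <-> true = true
(E <-> (D -> (E | A))) & (E <-> E) = undefined & true = undefined
~((E <-> (D -> (E | A))) & (E <-> E)) = ~undefined = undefined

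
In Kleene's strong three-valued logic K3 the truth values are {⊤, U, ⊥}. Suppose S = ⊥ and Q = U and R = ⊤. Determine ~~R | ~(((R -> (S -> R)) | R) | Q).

~R = ~⊤ = ⊥
~~R = ~⊥ = ⊤
S -> R = ⊥ -> ⊤ = ⊤
R -> (S -> R) = ⊤ -> ⊤ = ⊤
(R -> (S -> R)) | R = ⊤ | ⊤ = ⊤
((R -> (S -> R)) | R) | Q = ⊤ | U = ⊤
~(((R -> (S -> R)) | R) | Q) = ~⊤ = ⊥
~~R | ~(((R -> (S -> R)) | R) | Q) = ⊤ | ⊥ = ⊤

⊤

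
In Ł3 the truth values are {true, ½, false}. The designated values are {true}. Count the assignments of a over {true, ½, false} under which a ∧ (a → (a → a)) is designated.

a=true: true ✓
a=½: ½ ·
a=false: false ·

1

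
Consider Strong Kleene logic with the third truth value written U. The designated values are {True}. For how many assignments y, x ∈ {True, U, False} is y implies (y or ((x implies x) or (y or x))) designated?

Of the 9 assignments, 8 give a value in {True}.

8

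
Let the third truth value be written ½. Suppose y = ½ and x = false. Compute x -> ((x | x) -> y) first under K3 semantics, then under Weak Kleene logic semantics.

In K3: x | x = false | false = false
(x | x) -> y = false -> ½ = true  [~false | ½]
x -> ((x | x) -> y) = false -> true = true
In Weak Kleene logic: x | x = false | false = false
(x | x) -> y = false -> ½ = ½  [any arg is the third value ⇒ result is the third value]
x -> ((x | x) -> y) = false -> ½ = ½
They differ because K3 and Weak Kleene logic treat ½ differently under the binary connectives.

true; ½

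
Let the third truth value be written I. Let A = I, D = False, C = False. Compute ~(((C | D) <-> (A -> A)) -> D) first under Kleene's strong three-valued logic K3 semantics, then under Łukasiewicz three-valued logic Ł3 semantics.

In Kleene's strong three-valued logic K3: C | D = False | False = False
A -> A = I -> I = I
(C | D) <-> (A -> A) = False <-> I = I
((C | D) <-> (A -> A)) -> D = I -> False = I
~(((C | D) <-> (A -> A)) -> D) = ~I = I
In Łukasiewicz three-valued logic Ł3: C | D = False | False = False
A -> A = I -> I = True  [min(1, 1−½+½)]
(C | D) <-> (A -> A) = False <-> True = False
((C | D) <-> (A -> A)) -> D = False -> False = True
~(((C | D) <-> (A -> A)) -> D) = ~True = False
They differ because Kleene's strong three-valued logic K3 and Łukasiewicz three-valued logic Ł3 treat I differently under implication.

I; False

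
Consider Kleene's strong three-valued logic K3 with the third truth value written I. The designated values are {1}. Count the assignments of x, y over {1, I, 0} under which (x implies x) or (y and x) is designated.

6

Of the 9 assignments, 6 give a value in {1}.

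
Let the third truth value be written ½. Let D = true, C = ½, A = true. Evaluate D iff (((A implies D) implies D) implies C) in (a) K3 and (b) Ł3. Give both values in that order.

In K3: A implies D = true implies true = true
(A implies D) implies D = true implies true = true
((A implies D) implies D) implies C = true implies ½ = ½  [not true or ½]
D iff (((A implies D) implies D) implies C) = true iff ½ = ½
In Ł3: A implies D = true implies true = true
(A implies D) implies D = true implies true = true
((A implies D) implies D) implies C = true implies ½ = ½  [min(1, 1−1+½)]
D iff (((A implies D) implies D) implies C) = true iff ½ = ½

½; ½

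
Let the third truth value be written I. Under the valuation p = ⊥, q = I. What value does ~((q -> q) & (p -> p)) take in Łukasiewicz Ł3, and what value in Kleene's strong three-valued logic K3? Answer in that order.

In Łukasiewicz Ł3: q -> q = I -> I = ⊤  [min(1, 1−½+½)]
p -> p = ⊥ -> ⊥ = ⊤
(q -> q) & (p -> p) = ⊤ & ⊤ = ⊤
~((q -> q) & (p -> p)) = ~⊤ = ⊥
In Kleene's strong three-valued logic K3: q -> q = I -> I = I
p -> p = ⊥ -> ⊥ = ⊤
(q -> q) & (p -> p) = I & ⊤ = I
~((q -> q) & (p -> p)) = ~I = I
They differ because Łukasiewicz Ł3 and Kleene's strong three-valued logic K3 treat I differently under implication.

⊥; I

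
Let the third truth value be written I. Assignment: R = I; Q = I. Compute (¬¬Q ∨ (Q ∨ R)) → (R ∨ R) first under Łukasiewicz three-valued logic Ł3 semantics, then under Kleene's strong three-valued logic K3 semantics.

In Łukasiewicz three-valued logic Ł3: ¬Q = ¬I = I
¬¬Q = ¬I = I
Q ∨ R = I ∨ I = I
¬¬Q ∨ (Q ∨ R) = I ∨ I = I
R ∨ R = I ∨ I = I
(¬¬Q ∨ (Q ∨ R)) → (R ∨ R) = I → I = ⊤  [min(1, 1−½+½)]
In Kleene's strong three-valued logic K3: ¬Q = ¬I = I
¬¬Q = ¬I = I
Q ∨ R = I ∨ I = I
¬¬Q ∨ (Q ∨ R) = I ∨ I = I
R ∨ R = I ∨ I = I
(¬¬Q ∨ (Q ∨ R)) → (R ∨ R) = I → I = I  [¬I ∨ I]
They differ because Łukasiewicz three-valued logic Ł3 and Kleene's strong three-valued logic K3 treat I differently under implication.

⊤; I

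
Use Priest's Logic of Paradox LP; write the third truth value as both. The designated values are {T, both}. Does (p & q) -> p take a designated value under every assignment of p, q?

Yes

Every assignment of p, q over {T, both, F} gives a value in {T, both}.
In particular, with p=both, q=both: (p & q) -> p = both.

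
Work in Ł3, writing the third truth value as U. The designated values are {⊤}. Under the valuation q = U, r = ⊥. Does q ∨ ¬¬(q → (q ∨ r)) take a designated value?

Yes

q ∨ r = U ∨ ⊥ = U
q → (q ∨ r) = U → U = ⊤  [min(1, 1−½+½)]
¬(q → (q ∨ r)) = ¬⊤ = ⊥
¬¬(q → (q ∨ r)) = ¬⊥ = ⊤
q ∨ ¬¬(q → (q ∨ r)) = U ∨ ⊤ = ⊤
⊤ ∈ {⊤}.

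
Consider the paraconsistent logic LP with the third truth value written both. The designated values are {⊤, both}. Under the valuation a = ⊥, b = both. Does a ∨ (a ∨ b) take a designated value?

Yes

a ∨ b = ⊥ ∨ both = both
a ∨ (a ∨ b) = ⊥ ∨ both = both
both ∈ {⊤, both}.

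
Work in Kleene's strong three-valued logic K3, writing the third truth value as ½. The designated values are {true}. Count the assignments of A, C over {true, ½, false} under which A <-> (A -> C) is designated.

Designated under: (A=true, C=true).

1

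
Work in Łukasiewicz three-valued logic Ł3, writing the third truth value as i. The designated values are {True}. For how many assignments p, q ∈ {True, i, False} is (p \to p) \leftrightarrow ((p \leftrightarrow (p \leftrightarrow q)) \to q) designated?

Of the 9 assignments, 8 give a value in {True}.

8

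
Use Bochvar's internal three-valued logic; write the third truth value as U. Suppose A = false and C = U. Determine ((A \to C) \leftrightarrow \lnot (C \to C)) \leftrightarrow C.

U

A \to C = false \to U = U  [any arg is the third value ⇒ result is the third value]
C \to C = U \to U = U
\lnot (C \to C) = \lnot U = U
(A \to C) \leftrightarrow \lnot (C \to C) = U \leftrightarrow U = U
((A \to C) \leftrightarrow \lnot (C \to C)) \leftrightarrow C = U \leftrightarrow U = U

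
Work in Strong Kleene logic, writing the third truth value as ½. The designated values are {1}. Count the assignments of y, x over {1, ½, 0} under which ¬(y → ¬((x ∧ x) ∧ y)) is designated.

1

Designated under: (y=1, x=1).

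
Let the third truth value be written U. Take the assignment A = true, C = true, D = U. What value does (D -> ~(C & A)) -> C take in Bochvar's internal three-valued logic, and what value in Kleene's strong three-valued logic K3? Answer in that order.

U; true

In Bochvar's internal three-valued logic: C & A = true & true = true
~(C & A) = ~true = false
D -> ~(C & A) = U -> false = U  [any arg is the third value ⇒ result is the third value]
(D -> ~(C & A)) -> C = U -> true = U
In Kleene's strong three-valued logic K3: C & A = true & true = true
~(C & A) = ~true = false
D -> ~(C & A) = U -> false = U  [~U | false]
(D -> ~(C & A)) -> C = U -> true = true
They differ because Bochvar's internal three-valued logic and Kleene's strong three-valued logic K3 treat U differently under the binary connectives.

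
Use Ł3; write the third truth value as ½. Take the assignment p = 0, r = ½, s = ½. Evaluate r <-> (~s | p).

~s = ~½ = ½
~s | p = ½ | 0 = ½
r <-> (~s | p) = ½ <-> ½ = 1  [1 − |½−½|]

1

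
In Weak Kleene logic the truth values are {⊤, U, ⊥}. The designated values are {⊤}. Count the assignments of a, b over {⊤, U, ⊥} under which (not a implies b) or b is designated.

Designated under: (a=⊤, b=⊤); (a=⊤, b=⊥); (a=⊥, b=⊤).

3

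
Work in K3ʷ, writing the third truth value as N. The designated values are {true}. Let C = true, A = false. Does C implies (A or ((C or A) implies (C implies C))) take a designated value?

C or A = true or false = true
C implies C = true implies true = true
(C or A) implies (C implies C) = true implies true = true
A or ((C or A) implies (C implies C)) = false or true = true
C implies (A or ((C or A) implies (C implies C))) = true implies true = true
true ∈ {true}.

Yes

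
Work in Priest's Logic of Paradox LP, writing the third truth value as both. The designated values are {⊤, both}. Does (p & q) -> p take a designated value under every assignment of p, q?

Yes

Every assignment of p, q over {⊤, both, ⊥} gives a value in {⊤, both}.
In particular, with p=both, q=both: (p & q) -> p = both.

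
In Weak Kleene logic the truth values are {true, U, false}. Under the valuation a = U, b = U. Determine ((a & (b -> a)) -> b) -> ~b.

U

b -> a = U -> U = U
a & (b -> a) = U & U = U
(a & (b -> a)) -> b = U -> U = U
~b = ~U = U
((a & (b -> a)) -> b) -> ~b = U -> U = U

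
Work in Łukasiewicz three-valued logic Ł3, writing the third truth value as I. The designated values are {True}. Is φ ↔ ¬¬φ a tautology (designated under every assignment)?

Yes

Every assignment of φ over {True, I, False} gives a value in {True}.
In particular, with φ=I: φ ↔ ¬¬φ = True.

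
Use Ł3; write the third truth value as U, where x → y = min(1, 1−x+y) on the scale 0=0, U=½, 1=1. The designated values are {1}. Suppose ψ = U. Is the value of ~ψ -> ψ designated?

Yes

~ψ = ~U = U
~ψ -> ψ = U -> U = 1  [min(1, 1−½+½)]
1 ∈ {1}.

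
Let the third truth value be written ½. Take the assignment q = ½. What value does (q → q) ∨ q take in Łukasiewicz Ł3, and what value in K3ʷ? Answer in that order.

In Łukasiewicz Ł3: q → q = ½ → ½ = ⊤  [min(1, 1−½+½)]
(q → q) ∨ q = ⊤ ∨ ½ = ⊤
In K3ʷ: q → q = ½ → ½ = ½  [any arg is the third value ⇒ result is the third value]
(q → q) ∨ q = ½ ∨ ½ = ½
They differ because Łukasiewicz Ł3 and K3ʷ treat ½ differently under the binary connectives.

⊤; ½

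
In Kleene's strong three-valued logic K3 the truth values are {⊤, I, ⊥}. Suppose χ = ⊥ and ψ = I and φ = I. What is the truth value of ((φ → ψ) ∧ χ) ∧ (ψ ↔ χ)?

⊥

φ → ψ = I → I = I  [¬I ∨ I]
(φ → ψ) ∧ χ = I ∧ ⊥ = ⊥
ψ ↔ χ = I ↔ ⊥ = I
((φ → ψ) ∧ χ) ∧ (ψ ↔ χ) = ⊥ ∧ I = ⊥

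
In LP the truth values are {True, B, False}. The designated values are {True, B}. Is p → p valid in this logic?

Every assignment of p over {True, B, False} gives a value in {True, B}.
In particular, with p=B: p → p = B.

Yes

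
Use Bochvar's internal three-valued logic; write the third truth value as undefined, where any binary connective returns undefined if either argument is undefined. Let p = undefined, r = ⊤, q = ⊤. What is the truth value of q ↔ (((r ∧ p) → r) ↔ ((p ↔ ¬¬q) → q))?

undefined

r ∧ p = ⊤ ∧ undefined = undefined
(r ∧ p) → r = undefined → ⊤ = undefined  [any arg is the third value ⇒ result is the third value]
¬q = ¬⊤ = ⊥
¬¬q = ¬⊥ = ⊤
p ↔ ¬¬q = undefined ↔ ⊤ = undefined
(p ↔ ¬¬q) → q = undefined → ⊤ = undefined
((r ∧ p) → r) ↔ ((p ↔ ¬¬q) → q) = undefined ↔ undefined = undefined
q ↔ (((r ∧ p) → r) ↔ ((p ↔ ¬¬q) → q)) = ⊤ ↔ undefined = undefined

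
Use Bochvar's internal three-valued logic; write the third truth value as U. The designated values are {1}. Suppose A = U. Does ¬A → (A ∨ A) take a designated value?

No

¬A = ¬U = U
A ∨ A = U ∨ U = U
¬A → (A ∨ A) = U → U = U  [any arg is the third value ⇒ result is the third value]
U ∉ {1}.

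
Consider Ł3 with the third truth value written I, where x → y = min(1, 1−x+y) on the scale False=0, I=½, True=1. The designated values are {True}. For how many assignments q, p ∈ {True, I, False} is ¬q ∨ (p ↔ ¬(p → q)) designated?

Of the 9 assignments, 5 give a value in {True}.

5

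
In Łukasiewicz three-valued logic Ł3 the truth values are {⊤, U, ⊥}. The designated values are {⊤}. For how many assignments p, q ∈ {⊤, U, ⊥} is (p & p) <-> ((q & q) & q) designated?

Designated under: (p=⊤, q=⊤); (p=U, q=U); (p=⊥, q=⊥).

3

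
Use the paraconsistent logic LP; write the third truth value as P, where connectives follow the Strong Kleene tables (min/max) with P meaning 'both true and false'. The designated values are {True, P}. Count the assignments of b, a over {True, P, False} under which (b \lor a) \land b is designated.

6

Of the 9 assignments, 6 give a value in {True, P}.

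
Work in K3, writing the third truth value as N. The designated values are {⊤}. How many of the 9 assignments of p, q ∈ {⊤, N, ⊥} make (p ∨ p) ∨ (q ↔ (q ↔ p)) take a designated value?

3

Designated under: (p=⊤, q=⊤); (p=⊤, q=N); (p=⊤, q=⊥).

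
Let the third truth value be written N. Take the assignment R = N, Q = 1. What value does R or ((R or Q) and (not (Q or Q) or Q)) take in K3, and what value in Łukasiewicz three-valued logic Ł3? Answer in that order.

In K3: R or Q = N or 1 = 1
Q or Q = 1 or 1 = 1
not (Q or Q) = not 1 = 0
not (Q or Q) or Q = 0 or 1 = 1
(R or Q) and (not (Q or Q) or Q) = 1 and 1 = 1
R or ((R or Q) and (not (Q or Q) or Q)) = N or 1 = 1
In Łukasiewicz three-valued logic Ł3: R or Q = N or 1 = 1
Q or Q = 1 or 1 = 1
not (Q or Q) = not 1 = 0
not (Q or Q) or Q = 0 or 1 = 1
(R or Q) and (not (Q or Q) or Q) = 1 and 1 = 1
R or ((R or Q) and (not (Q or Q) or Q)) = N or 1 = 1

1; 1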